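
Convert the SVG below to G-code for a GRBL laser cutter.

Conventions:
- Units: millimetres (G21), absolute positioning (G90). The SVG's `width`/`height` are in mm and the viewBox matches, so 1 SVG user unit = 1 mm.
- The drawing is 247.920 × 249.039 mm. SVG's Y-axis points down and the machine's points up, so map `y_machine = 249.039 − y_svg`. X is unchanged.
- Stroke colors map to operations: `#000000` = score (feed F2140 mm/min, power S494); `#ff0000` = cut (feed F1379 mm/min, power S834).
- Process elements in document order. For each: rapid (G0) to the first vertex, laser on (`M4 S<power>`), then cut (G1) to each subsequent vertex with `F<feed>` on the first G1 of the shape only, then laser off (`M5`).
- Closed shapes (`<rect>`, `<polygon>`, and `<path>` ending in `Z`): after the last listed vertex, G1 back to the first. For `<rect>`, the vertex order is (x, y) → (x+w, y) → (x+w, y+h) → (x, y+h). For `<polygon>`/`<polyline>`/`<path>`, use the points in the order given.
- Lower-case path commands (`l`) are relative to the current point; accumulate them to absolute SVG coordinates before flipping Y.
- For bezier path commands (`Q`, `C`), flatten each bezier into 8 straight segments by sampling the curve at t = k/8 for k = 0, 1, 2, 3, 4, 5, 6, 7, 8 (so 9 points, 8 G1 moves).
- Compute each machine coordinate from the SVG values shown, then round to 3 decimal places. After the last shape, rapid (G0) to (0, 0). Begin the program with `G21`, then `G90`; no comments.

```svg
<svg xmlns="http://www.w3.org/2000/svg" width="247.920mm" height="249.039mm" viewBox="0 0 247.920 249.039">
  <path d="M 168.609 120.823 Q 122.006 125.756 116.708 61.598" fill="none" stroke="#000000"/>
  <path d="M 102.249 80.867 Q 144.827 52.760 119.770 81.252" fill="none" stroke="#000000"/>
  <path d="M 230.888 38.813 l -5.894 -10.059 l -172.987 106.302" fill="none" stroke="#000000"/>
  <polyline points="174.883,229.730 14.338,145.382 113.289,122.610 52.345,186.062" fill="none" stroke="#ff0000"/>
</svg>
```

G21
G90
G0 X168.609 Y128.216
M4 S494
G1 X157.604 Y128.062 F2140
G1 X147.889 Y130.068
G1 X139.465 Y134.232
G1 X132.332 Y140.556
G1 X126.490 Y149.038
G1 X121.939 Y159.680
G1 X118.678 Y172.481
G1 X116.708 Y187.441
M5
G0 X102.249 Y168.172
M4 S494
G1 X111.837 Y174.314 F2140
G1 X119.311 Y178.688
G1 X124.671 Y181.293
G1 X127.918 Y182.129
G1 X129.052 Y181.197
G1 X128.071 Y178.496
G1 X124.977 Y174.026
G1 X119.770 Y167.787
M5
G0 X230.888 Y210.226
M4 S494
G1 X224.994 Y220.285 F2140
G1 X52.007 Y113.983
M5
G0 X174.883 Y19.309
M4 S834
G1 X14.338 Y103.657 F1379
G1 X113.289 Y126.429
G1 X52.345 Y62.977
M5
G0 X0.000 Y0.000

viewBox `0 0 247.920 249.039` with mm width/height → 1 unit = 1 mm. Flip: y_m = 249.039 − y_svg.

**Shape 1** — `<path>` quadratic bezier, stroke `#000000` → score (S494, F2140). Control points (SVG): P0=(168.609,120.823), P1=(122.006,125.756), P2=(116.708,61.598); sampled at t=k/8. Machine vertices: (168.609,128.216) → (157.604,128.062) → (147.889,130.068) → (139.465,134.232) → (132.332,140.556) → (126.490,149.038) → (121.939,159.680) → (118.678,172.481) → (116.708,187.441). Open path.

**Shape 2** — `<path>` quadratic bezier, stroke `#000000` → score (S494, F2140). Control points (SVG): P0=(102.249,80.867), P1=(144.827,52.760), P2=(119.770,81.252); sampled at t=k/8. Machine vertices: (102.249,168.172) → (111.837,174.314) → (119.311,178.688) → (124.671,181.293) → (127.918,182.129) → (129.052,181.197) → (128.071,178.496) → (124.977,174.026) → (119.770,167.787). Open path.

**Shape 3** — `<path>` open polyline, stroke `#000000` → score (S494, F2140). Machine vertices: (230.888,210.226) → (224.994,220.285) → (52.007,113.983). Open path.

**Shape 4** — `<polyline>` open polyline, stroke `#ff0000` → cut (S834, F1379). Machine vertices: (174.883,19.309) → (14.338,103.657) → (113.289,126.429) → (52.345,62.977). Open path.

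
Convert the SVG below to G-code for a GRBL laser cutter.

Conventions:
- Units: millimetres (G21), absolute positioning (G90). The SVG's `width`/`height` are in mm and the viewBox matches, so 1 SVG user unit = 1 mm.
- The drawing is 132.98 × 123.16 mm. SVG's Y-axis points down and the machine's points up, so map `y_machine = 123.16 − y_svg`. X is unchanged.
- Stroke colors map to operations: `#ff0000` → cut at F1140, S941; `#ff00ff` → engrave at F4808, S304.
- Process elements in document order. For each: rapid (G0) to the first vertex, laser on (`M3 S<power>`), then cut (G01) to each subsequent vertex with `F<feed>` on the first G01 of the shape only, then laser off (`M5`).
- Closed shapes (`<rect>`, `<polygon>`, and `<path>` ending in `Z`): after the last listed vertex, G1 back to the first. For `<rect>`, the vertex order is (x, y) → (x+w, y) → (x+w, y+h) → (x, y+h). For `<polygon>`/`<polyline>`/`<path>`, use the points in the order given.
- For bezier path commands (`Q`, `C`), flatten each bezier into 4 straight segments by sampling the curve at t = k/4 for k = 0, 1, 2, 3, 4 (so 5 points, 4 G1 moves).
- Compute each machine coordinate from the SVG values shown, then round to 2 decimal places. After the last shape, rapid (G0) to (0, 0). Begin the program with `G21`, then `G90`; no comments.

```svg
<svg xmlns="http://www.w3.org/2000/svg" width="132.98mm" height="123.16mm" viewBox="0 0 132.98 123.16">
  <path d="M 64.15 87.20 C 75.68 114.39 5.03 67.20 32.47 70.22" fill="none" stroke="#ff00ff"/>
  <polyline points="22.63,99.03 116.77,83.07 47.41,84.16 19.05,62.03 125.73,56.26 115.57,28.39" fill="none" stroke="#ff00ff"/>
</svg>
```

Since the viewBox matches the mm dimensions, user units are millimetres directly. The only transform is the Y-flip y_m = 123.16 − y_svg.

Shape 1 is a cubic bezier drawn with `<path>`. Its stroke #ff00ff means engrave at S304, F4808. After flipping Y the toolpath is (64.15,35.96) → (60.21,27.57) → (42.34,35.39) → (27.47,47.74) → (32.47,52.94).

Shape 2 is a open polyline drawn with `<polyline>`. Its stroke #ff00ff means engrave at S304, F4808. After flipping Y the toolpath is (22.63,24.13) → (116.77,40.09) → (47.41,39.00) → (19.05,61.13) → (125.73,66.90) → (115.57,94.77).

G21
G90
G0 X64.15 Y35.96
M3 S304
G01 X60.21 Y27.57 F4808
G01 X42.34 Y35.39
G01 X27.47 Y47.74
G01 X32.47 Y52.94
M5
G0 X22.63 Y24.13
M3 S304
G01 X116.77 Y40.09 F4808
G01 X47.41 Y39.00
G01 X19.05 Y61.13
G01 X125.73 Y66.90
G01 X115.57 Y94.77
M5
G0 X0.00 Y0.00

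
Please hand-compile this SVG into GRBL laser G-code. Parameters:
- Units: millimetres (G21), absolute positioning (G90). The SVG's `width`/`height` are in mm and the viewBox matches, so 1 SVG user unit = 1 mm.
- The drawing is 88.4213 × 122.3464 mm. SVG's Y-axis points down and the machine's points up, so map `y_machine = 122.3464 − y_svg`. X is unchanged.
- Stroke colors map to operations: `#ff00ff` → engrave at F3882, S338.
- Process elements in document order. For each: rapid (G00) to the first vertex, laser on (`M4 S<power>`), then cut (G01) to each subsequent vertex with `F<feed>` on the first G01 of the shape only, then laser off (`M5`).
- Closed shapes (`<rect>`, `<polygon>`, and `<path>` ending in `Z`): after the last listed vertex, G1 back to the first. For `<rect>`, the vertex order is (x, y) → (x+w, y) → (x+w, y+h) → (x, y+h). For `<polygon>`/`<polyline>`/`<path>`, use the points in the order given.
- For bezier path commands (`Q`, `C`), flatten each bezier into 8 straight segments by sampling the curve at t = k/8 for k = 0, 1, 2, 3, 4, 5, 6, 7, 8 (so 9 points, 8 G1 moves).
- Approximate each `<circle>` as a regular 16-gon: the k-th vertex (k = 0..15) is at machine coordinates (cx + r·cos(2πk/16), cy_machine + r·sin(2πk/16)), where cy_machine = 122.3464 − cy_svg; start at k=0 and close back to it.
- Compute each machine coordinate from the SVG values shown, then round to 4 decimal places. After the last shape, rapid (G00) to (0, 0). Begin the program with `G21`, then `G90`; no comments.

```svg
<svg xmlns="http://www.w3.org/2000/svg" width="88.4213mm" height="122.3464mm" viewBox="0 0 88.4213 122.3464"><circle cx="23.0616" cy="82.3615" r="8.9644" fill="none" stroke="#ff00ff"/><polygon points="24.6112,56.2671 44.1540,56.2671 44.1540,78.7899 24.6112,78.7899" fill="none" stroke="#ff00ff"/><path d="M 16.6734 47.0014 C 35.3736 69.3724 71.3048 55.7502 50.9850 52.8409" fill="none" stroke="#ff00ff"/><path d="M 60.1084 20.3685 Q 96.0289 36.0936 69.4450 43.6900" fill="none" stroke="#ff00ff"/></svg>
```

viewBox `0 0 88.4213 122.3464` with mm width/height → 1 unit = 1 mm. Flip: y_m = 122.3464 − y_svg.

**Shape 1** — `<circle>` circle, stroke `#ff00ff` → engrave (S338, F3882). Machine vertices: (32.0260,39.9849) → (31.3436,43.4154) → (29.4004,46.3237) → (26.4921,48.2669) → (23.0616,48.9493) → (19.6311,48.2669) → (16.7228,46.3237) → (14.7796,43.4154) → (14.0972,39.9849) → (14.7796,36.5544) → (16.7228,33.6461) → (19.6311,31.7029) → (23.0616,31.0205) → (26.4921,31.7029) → (29.4004,33.6461) → (31.3436,36.5544) → (32.0260,39.9849). Closed: final G1 returns to the first vertex.

**Shape 2** — `<polygon>` rectangle, stroke `#ff00ff` → engrave (S338, F3882). Machine vertices: (24.6112,66.0793) → (44.1540,66.0793) → (44.1540,43.5565) → (24.6112,43.5565) → (24.6112,66.0793). Closed: final G1 returns to the first vertex.

**Shape 3** — `<path>` cubic bezier, stroke `#ff00ff` → engrave (S338, F3882). Control points (SVG): P0=(16.6734,47.0014), P1=(35.3736,69.3724), P2=(71.3048,55.7502), P3=(50.9850,52.8409); sampled at t=k/8. Machine vertices: (16.6734,75.3450) → (24.3502,68.5518) → (32.7812,64.5857) → (41.1054,62.8992) → (48.4617,62.9451) → (53.9889,64.1760) → (56.8259,66.0446) → (56.1117,68.0036) → (50.9850,69.5055). Open path.

**Shape 4** — `<path>` quadratic bezier, stroke `#ff00ff` → engrave (S338, F3882). Control points (SVG): P0=(60.1084,20.3685), P1=(96.0289,36.0936), P2=(69.4450,43.6900); sampled at t=k/8. Machine vertices: (60.1084,101.9779) → (68.1119,98.1736) → (74.1621,94.6234) → (78.2591,91.3272) → (80.4028,88.2850) → (80.5932,85.4968) → (78.8304,82.9626) → (75.1143,80.6825) → (69.4450,78.6564). Open path.

G21
G90
G00 X32.0260 Y39.9849
M4 S338
G01 X31.3436 Y43.4154 F3882
G01 X29.4004 Y46.3237
G01 X26.4921 Y48.2669
G01 X23.0616 Y48.9493
G01 X19.6311 Y48.2669
G01 X16.7228 Y46.3237
G01 X14.7796 Y43.4154
G01 X14.0972 Y39.9849
G01 X14.7796 Y36.5544
G01 X16.7228 Y33.6461
G01 X19.6311 Y31.7029
G01 X23.0616 Y31.0205
G01 X26.4921 Y31.7029
G01 X29.4004 Y33.6461
G01 X31.3436 Y36.5544
G01 X32.0260 Y39.9849
M5
G00 X24.6112 Y66.0793
M4 S338
G01 X44.1540 Y66.0793 F3882
G01 X44.1540 Y43.5565
G01 X24.6112 Y43.5565
G01 X24.6112 Y66.0793
M5
G00 X16.6734 Y75.3450
M4 S338
G01 X24.3502 Y68.5518 F3882
G01 X32.7812 Y64.5857
G01 X41.1054 Y62.8992
G01 X48.4617 Y62.9451
G01 X53.9889 Y64.1760
G01 X56.8259 Y66.0446
G01 X56.1117 Y68.0036
G01 X50.9850 Y69.5055
M5
G00 X60.1084 Y101.9779
M4 S338
G01 X68.1119 Y98.1736 F3882
G01 X74.1621 Y94.6234
G01 X78.2591 Y91.3272
G01 X80.4028 Y88.2850
G01 X80.5932 Y85.4968
G01 X78.8304 Y82.9626
G01 X75.1143 Y80.6825
G01 X69.4450 Y78.6564
M5
G00 X0.0000 Y0.0000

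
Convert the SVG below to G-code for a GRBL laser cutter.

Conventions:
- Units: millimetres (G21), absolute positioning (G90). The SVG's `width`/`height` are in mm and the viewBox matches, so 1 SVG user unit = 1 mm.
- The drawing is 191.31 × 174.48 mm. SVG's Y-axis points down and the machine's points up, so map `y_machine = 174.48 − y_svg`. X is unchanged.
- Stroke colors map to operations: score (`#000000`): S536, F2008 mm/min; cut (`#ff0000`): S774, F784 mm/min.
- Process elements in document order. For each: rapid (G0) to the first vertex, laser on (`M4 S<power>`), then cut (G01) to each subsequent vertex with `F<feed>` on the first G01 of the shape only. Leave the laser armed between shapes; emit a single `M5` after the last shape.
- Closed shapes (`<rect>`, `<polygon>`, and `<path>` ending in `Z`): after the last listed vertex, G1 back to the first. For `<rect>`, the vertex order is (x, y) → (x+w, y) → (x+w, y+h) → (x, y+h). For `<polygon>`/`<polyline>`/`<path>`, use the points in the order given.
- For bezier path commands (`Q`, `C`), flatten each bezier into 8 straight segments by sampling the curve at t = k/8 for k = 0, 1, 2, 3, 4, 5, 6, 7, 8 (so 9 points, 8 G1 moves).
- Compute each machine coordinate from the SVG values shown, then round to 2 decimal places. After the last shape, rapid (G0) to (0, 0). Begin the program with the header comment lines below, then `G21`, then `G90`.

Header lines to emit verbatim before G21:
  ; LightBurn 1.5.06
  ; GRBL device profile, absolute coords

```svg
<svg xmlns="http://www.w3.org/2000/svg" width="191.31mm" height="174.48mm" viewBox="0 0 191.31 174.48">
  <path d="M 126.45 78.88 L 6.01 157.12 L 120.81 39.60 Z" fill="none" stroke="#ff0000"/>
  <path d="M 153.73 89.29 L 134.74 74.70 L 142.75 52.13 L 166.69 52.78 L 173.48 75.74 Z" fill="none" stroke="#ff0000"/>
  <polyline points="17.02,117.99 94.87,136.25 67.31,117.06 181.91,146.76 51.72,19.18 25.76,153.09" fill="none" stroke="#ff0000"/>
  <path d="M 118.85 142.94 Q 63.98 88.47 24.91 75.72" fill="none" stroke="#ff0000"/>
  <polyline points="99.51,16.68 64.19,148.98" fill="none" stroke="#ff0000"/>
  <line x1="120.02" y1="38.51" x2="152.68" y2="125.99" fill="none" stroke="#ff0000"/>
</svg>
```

; LightBurn 1.5.06
; GRBL device profile, absolute coords
G21
G90
G0 X126.45 Y95.60
M4 S774
G01 X6.01 Y17.36 F784
G01 X120.81 Y134.88
G01 X126.45 Y95.60
G0 X153.73 Y85.19
M4 S774
G01 X134.74 Y99.78 F784
G01 X142.75 Y122.35
G01 X166.69 Y121.70
G01 X173.48 Y98.74
G01 X153.73 Y85.19
G0 X17.02 Y56.49
M4 S774
G01 X94.87 Y38.23 F784
G01 X67.31 Y57.42
G01 X181.91 Y27.72
G01 X51.72 Y155.30
G01 X25.76 Y21.39
G0 X118.85 Y31.54
M4 S774
G01 X105.38 Y44.51 F784
G01 X92.40 Y56.17
G01 X79.92 Y66.53
G01 X67.93 Y75.58
G01 X56.43 Y83.33
G01 X45.43 Y89.78
G01 X34.92 Y94.92
G01 X24.91 Y98.76
G0 X99.51 Y157.80
M4 S774
G01 X64.19 Y25.50 F784
G0 X120.02 Y135.97
M4 S774
G01 X152.68 Y48.49 F784
M5
G0 X0.00 Y0.00

viewBox `0 0 191.31 174.48` with mm width/height → 1 unit = 1 mm. Flip: y_m = 174.48 − y_svg.

**Shape 1** — `<path>` closed polygon, stroke `#ff0000` → cut (S774, F784). Machine vertices: (126.45,95.60) → (6.01,17.36) → (120.81,134.88) → (126.45,95.60). Closed: final G1 returns to the first vertex.

**Shape 2** — `<path>` regular polygon, stroke `#ff0000` → cut (S774, F784). Machine vertices: (153.73,85.19) → (134.74,99.78) → (142.75,122.35) → (166.69,121.70) → (173.48,98.74) → (153.73,85.19). Closed: final G1 returns to the first vertex.

**Shape 3** — `<polyline>` open polyline, stroke `#ff0000` → cut (S774, F784). Machine vertices: (17.02,56.49) → (94.87,38.23) → (67.31,57.42) → (181.91,27.72) → (51.72,155.30) → (25.76,21.39). Open path.

**Shape 4** — `<path>` quadratic bezier, stroke `#ff0000` → cut (S774, F784). Control points (SVG): P0=(118.85,142.94), P1=(63.98,88.47), P2=(24.91,75.72); sampled at t=k/8. Machine vertices: (118.85,31.54) → (105.38,44.51) → (92.40,56.17) → (79.92,66.53) → (67.93,75.58) → (56.43,83.33) → (45.43,89.78) → (34.92,94.92) → (24.91,98.76). Open path.

**Shape 5** — `<polyline>` line segment, stroke `#ff0000` → cut (S774, F784). Machine vertices: (99.51,157.80) → (64.19,25.50). Open path.

**Shape 6** — `<line>` line segment, stroke `#ff0000` → cut (S774, F784). Machine vertices: (120.02,135.97) → (152.68,48.49). Open path.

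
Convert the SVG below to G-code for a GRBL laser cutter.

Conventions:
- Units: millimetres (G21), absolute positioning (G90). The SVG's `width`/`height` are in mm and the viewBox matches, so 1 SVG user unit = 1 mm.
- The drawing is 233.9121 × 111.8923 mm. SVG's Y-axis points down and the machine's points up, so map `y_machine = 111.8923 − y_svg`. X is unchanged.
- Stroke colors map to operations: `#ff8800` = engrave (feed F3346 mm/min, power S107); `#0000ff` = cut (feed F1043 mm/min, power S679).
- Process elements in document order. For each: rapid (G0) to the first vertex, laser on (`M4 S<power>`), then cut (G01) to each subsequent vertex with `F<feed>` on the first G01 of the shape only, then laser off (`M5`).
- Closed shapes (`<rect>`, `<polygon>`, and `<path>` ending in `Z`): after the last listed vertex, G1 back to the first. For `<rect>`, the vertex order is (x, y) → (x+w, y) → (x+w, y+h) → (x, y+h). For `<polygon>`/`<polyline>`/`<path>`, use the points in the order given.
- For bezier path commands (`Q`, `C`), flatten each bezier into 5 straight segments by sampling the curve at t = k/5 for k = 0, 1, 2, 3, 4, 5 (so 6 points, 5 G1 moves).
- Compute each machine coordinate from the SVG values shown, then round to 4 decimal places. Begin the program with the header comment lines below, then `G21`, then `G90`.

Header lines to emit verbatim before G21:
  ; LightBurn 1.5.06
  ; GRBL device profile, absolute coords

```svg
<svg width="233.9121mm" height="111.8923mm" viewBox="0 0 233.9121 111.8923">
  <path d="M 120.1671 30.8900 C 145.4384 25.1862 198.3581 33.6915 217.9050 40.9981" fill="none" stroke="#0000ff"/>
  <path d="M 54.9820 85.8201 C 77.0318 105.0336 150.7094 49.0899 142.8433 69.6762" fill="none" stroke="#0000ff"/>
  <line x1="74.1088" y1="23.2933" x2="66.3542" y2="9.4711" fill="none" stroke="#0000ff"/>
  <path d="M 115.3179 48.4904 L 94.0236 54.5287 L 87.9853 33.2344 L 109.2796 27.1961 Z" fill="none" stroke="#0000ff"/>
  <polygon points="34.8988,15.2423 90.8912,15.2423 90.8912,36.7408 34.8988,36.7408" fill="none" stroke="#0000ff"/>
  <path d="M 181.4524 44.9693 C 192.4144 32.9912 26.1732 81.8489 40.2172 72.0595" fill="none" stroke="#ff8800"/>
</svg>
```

Since the viewBox matches the mm dimensions, user units are millimetres directly. The only transform is the Y-flip y_m = 111.8923 − y_svg.

Shape 1 is a cubic bezier drawn with `<path>`. Its stroke #0000ff means cut at S679, F1043. After flipping Y the toolpath is (120.1671,81.0023) → (138.1595,82.8428) → (159.8585,82.0126) → (182.3351,79.2514) → (202.6603,75.2987) → (217.9050,70.8942).

Shape 2 is a cubic bezier drawn with `<path>`. Its stroke #0000ff means cut at S679, F1043. After flipping Y the toolpath is (54.9820,26.0722) → (73.3418,22.3495) → (97.7001,29.3835) → (121.6646,39.8932) → (138.8431,46.5978) → (142.8433,42.2161).

Shape 3 is a line segment drawn with `<line>`. Its stroke #0000ff means cut at S679, F1043. After flipping Y the toolpath is (74.1088,88.5990) → (66.3542,102.4212).

Shape 4 is a regular polygon drawn with `<path>`. Its stroke #0000ff means cut at S679, F1043. After flipping Y the toolpath is (115.3179,63.4019) → (94.0236,57.3636) → (87.9853,78.6579) → (109.2796,84.6962) → (115.3179,63.4019), returning to the start.

Shape 5 is a rectangle drawn with `<polygon>`. Its stroke #0000ff means cut at S679, F1043. After flipping Y the toolpath is (34.8988,96.6500) → (90.8912,96.6500) → (90.8912,75.1515) → (34.8988,75.1515) → (34.8988,96.6500), returning to the start.

Shape 6 is a cubic bezier drawn with `<path>`. Its stroke #ff8800 means engrave at S107, F3346. After flipping Y the toolpath is (181.4524,66.9230) → (169.6251,67.7654) → (132.4285,59.7424) → (87.0220,48.5892) → (50.5651,40.0409) → (40.2172,39.8328).

; LightBurn 1.5.06
; GRBL device profile, absolute coords
G21
G90
G0 X120.1671 Y81.0023
M4 S679
G01 X138.1595 Y82.8428 F1043
G01 X159.8585 Y82.0126
G01 X182.3351 Y79.2514
G01 X202.6603 Y75.2987
G01 X217.9050 Y70.8942
M5
G0 X54.9820 Y26.0722
M4 S679
G01 X73.3418 Y22.3495 F1043
G01 X97.7001 Y29.3835
G01 X121.6646 Y39.8932
G01 X138.8431 Y46.5978
G01 X142.8433 Y42.2161
M5
G0 X74.1088 Y88.5990
M4 S679
G01 X66.3542 Y102.4212 F1043
M5
G0 X115.3179 Y63.4019
M4 S679
G01 X94.0236 Y57.3636 F1043
G01 X87.9853 Y78.6579
G01 X109.2796 Y84.6962
G01 X115.3179 Y63.4019
M5
G0 X34.8988 Y96.6500
M4 S679
G01 X90.8912 Y96.6500 F1043
G01 X90.8912 Y75.1515
G01 X34.8988 Y75.1515
G01 X34.8988 Y96.6500
M5
G0 X181.4524 Y66.9230
M4 S107
G01 X169.6251 Y67.7654 F3346
G01 X132.4285 Y59.7424
G01 X87.0220 Y48.5892
G01 X50.5651 Y40.0409
G01 X40.2172 Y39.8328
M5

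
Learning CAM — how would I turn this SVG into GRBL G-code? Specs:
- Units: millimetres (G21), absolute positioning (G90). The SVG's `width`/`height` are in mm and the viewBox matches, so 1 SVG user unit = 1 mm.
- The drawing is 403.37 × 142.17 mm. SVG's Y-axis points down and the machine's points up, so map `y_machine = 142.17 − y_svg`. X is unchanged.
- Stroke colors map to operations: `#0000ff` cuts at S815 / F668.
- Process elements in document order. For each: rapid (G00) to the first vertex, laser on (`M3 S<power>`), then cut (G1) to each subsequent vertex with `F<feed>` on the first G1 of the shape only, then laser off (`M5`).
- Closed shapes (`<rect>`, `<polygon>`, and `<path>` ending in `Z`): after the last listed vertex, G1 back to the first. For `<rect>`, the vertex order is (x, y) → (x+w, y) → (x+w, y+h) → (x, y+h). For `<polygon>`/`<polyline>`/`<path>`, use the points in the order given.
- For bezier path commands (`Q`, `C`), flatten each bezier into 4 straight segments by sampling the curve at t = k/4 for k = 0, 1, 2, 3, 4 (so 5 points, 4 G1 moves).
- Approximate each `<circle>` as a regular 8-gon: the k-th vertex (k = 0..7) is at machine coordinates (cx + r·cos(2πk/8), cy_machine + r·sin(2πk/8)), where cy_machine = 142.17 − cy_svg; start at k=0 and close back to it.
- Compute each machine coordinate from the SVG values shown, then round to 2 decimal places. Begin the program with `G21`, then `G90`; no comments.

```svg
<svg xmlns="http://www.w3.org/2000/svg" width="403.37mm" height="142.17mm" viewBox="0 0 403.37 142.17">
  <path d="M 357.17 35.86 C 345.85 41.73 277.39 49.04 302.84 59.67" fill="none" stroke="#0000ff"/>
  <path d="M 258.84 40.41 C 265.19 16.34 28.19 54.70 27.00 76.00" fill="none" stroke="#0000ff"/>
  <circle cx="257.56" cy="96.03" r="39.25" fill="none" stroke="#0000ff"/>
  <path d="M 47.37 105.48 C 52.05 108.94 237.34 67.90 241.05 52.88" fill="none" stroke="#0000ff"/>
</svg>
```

G21
G90
G00 X357.17 Y106.31
M3 S815
G1 X340.33 Y101.61 F668
G1 X316.22 Y96.19
G1 X299.00 Y89.88
G1 X302.84 Y82.50
M5
G00 X258.84 Y101.76
M3 S815
G1 X225.46 Y109.35 F668
G1 X145.75 Y100.98
G1 X64.62 Y84.10
G1 X27.00 Y66.17
M5
G00 X296.81 Y46.14
M3 S815
G1 X285.31 Y73.89 F668
G1 X257.56 Y85.39
G1 X229.81 Y73.89
G1 X218.31 Y46.14
G1 X229.81 Y18.39
G1 X257.56 Y6.89
G1 X285.31 Y18.39
G1 X296.81 Y46.14
M5
G00 X47.37 Y36.69
M3 S815
G1 X79.09 Y41.34 F668
G1 X144.57 Y56.06
G1 X209.88 Y74.25
G1 X241.05 Y89.29
M5

Since the viewBox matches the mm dimensions, user units are millimetres directly. The only transform is the Y-flip y_m = 142.17 − y_svg.

Shape 1 is a cubic bezier drawn with `<path>`. Its stroke #0000ff means cut at S815, F668. After flipping Y the toolpath is (357.17,106.31) → (340.33,101.61) → (316.22,96.19) → (299.00,89.88) → (302.84,82.50).

Shape 2 is a cubic bezier drawn with `<path>`. Its stroke #0000ff means cut at S815, F668. After flipping Y the toolpath is (258.84,101.76) → (225.46,109.35) → (145.75,100.98) → (64.62,84.10) → (27.00,66.17).

Shape 3 is a circle drawn with `<circle>`. Its stroke #0000ff means cut at S815, F668. After flipping Y the toolpath is (296.81,46.14) → (285.31,73.89) → (257.56,85.39) → (229.81,73.89) → (218.31,46.14) → (229.81,18.39) → (257.56,6.89) → (285.31,18.39) → (296.81,46.14), returning to the start.

Shape 4 is a cubic bezier drawn with `<path>`. Its stroke #0000ff means cut at S815, F668. After flipping Y the toolpath is (47.37,36.69) → (79.09,41.34) → (144.57,56.06) → (209.88,74.25) → (241.05,89.29).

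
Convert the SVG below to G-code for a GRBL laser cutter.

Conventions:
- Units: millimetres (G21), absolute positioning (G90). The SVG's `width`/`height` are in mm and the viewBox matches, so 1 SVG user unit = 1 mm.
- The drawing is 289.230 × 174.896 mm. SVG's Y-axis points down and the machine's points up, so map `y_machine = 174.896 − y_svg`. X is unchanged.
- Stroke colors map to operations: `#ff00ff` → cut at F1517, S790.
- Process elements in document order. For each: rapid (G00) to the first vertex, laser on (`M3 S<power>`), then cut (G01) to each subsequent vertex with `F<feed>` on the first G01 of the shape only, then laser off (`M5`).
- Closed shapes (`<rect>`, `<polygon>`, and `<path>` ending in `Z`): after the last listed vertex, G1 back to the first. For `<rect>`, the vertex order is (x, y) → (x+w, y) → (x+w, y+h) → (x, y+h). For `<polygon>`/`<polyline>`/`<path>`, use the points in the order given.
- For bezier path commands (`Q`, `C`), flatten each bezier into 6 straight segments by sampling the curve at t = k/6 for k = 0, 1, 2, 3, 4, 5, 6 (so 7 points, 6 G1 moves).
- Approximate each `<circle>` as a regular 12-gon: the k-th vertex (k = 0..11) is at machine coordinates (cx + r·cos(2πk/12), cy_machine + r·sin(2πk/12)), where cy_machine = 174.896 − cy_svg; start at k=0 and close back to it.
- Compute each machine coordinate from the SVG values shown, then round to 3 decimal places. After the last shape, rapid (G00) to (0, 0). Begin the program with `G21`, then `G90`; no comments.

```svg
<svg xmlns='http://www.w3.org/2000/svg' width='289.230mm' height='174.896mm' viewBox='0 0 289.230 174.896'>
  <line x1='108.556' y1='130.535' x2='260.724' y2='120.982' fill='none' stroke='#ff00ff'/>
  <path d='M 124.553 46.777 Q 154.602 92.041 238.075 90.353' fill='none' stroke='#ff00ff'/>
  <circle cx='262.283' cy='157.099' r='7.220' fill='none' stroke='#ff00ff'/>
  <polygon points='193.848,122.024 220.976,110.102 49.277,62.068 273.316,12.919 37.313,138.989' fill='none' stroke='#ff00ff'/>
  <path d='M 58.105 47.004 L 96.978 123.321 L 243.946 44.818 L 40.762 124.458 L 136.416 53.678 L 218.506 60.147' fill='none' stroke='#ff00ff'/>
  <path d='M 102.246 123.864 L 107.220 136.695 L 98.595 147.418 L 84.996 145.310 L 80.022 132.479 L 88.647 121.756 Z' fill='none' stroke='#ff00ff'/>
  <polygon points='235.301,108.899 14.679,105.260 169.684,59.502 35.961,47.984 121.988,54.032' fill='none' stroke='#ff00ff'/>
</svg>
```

G21
G90
G00 X108.556 Y44.361
M3 S790
G01 X260.724 Y53.914 F1517
M5
G00 X124.553 Y128.119
M3 S790
G01 X136.053 Y114.335 F1517
G01 X150.522 Y103.160
G01 X167.958 Y94.593
G01 X188.362 Y88.635
G01 X211.735 Y85.285
G01 X238.075 Y84.543
M5
G00 X269.503 Y17.797
M3 S790
G01 X268.536 Y21.407 F1517
G01 X265.893 Y24.050
G01 X262.283 Y25.017
G01 X258.673 Y24.050
G01 X256.030 Y21.407
G01 X255.063 Y17.797
G01 X256.030 Y14.187
G01 X258.673 Y11.544
G01 X262.283 Y10.577
G01 X265.893 Y11.544
G01 X268.536 Y14.187
G01 X269.503 Y17.797
M5
G00 X193.848 Y52.872
M3 S790
G01 X220.976 Y64.794 F1517
G01 X49.277 Y112.828
G01 X273.316 Y161.977
G01 X37.313 Y35.907
G01 X193.848 Y52.872
M5
G00 X58.105 Y127.892
M3 S790
G01 X96.978 Y51.575 F1517
G01 X243.946 Y130.078
G01 X40.762 Y50.438
G01 X136.416 Y121.218
G01 X218.506 Y114.749
M5
G00 X102.246 Y51.032
M3 S790
G01 X107.220 Y38.201 F1517
G01 X98.595 Y27.478
G01 X84.996 Y29.586
G01 X80.022 Y42.417
G01 X88.647 Y53.140
G01 X102.246 Y51.032
M5
G00 X235.301 Y65.997
M3 S790
G01 X14.679 Y69.636 F1517
G01 X169.684 Y115.394
G01 X35.961 Y126.912
G01 X121.988 Y120.864
G01 X235.301 Y65.997
M5
G00 X0.000 Y0.000

Since the viewBox matches the mm dimensions, user units are millimetres directly. The only transform is the Y-flip y_m = 174.896 − y_svg.

Shape 1 is a line segment drawn with `<line>`. Its stroke #ff00ff means cut at S790, F1517. After flipping Y the toolpath is (108.556,44.361) → (260.724,53.914).

Shape 2 is a quadratic bezier drawn with `<path>`. Its stroke #ff00ff means cut at S790, F1517. After flipping Y the toolpath is (124.553,128.119) → (136.053,114.335) → (150.522,103.160) → (167.958,94.593) → (188.362,88.635) → (211.735,85.285) → (238.075,84.543).

Shape 3 is a circle drawn with `<circle>`. Its stroke #ff00ff means cut at S790, F1517. After flipping Y the toolpath is (269.503,17.797) → (268.536,21.407) → (265.893,24.050) → (262.283,25.017) → (258.673,24.050) → (256.030,21.407) → (255.063,17.797) → (256.030,14.187) → (258.673,11.544) → (262.283,10.577) → (265.893,11.544) → (268.536,14.187) → (269.503,17.797), returning to the start.

Shape 4 is a closed polygon drawn with `<polygon>`. Its stroke #ff00ff means cut at S790, F1517. After flipping Y the toolpath is (193.848,52.872) → (220.976,64.794) → (49.277,112.828) → (273.316,161.977) → (37.313,35.907) → (193.848,52.872), returning to the start.

Shape 5 is a open polyline drawn with `<path>`. Its stroke #ff00ff means cut at S790, F1517. After flipping Y the toolpath is (58.105,127.892) → (96.978,51.575) → (243.946,130.078) → (40.762,50.438) → (136.416,121.218) → (218.506,114.749).

Shape 6 is a regular polygon drawn with `<path>`. Its stroke #ff00ff means cut at S790, F1517. After flipping Y the toolpath is (102.246,51.032) → (107.220,38.201) → (98.595,27.478) → (84.996,29.586) → (80.022,42.417) → (88.647,53.140) → (102.246,51.032), returning to the start.

Shape 7 is a closed polygon drawn with `<polygon>`. Its stroke #ff00ff means cut at S790, F1517. After flipping Y the toolpath is (235.301,65.997) → (14.679,69.636) → (169.684,115.394) → (35.961,126.912) → (121.988,120.864) → (235.301,65.997), returning to the start.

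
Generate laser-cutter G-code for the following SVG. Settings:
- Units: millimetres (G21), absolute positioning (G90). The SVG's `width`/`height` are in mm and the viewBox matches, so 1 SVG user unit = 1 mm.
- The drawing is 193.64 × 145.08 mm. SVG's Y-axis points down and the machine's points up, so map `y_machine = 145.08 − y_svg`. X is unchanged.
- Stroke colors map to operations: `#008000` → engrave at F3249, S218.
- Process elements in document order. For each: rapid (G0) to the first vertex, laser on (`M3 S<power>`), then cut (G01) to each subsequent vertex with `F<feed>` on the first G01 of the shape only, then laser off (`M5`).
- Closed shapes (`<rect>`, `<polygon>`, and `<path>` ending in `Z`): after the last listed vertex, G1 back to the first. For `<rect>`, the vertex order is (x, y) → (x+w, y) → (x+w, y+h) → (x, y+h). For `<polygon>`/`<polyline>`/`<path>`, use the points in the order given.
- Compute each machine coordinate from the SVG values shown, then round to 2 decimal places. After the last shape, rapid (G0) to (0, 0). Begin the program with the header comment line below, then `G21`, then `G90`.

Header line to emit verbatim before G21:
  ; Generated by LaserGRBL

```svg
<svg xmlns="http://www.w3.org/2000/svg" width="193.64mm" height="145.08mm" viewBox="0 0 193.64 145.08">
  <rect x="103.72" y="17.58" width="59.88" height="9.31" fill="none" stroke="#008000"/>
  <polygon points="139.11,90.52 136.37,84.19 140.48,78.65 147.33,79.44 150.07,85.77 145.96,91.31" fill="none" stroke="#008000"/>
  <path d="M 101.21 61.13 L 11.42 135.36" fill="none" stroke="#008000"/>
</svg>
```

; Generated by LaserGRBL
G21
G90
G0 X103.72 Y127.50
M3 S218
G01 X163.60 Y127.50 F3249
G01 X163.60 Y118.19
G01 X103.72 Y118.19
G01 X103.72 Y127.50
M5
G0 X139.11 Y54.56
M3 S218
G01 X136.37 Y60.89 F3249
G01 X140.48 Y66.43
G01 X147.33 Y65.64
G01 X150.07 Y59.31
G01 X145.96 Y53.77
G01 X139.11 Y54.56
M5
G0 X101.21 Y83.95
M3 S218
G01 X11.42 Y9.72 F3249
M5
G0 X0.00 Y0.00

viewBox `0 0 193.64 145.08` with mm width/height → 1 unit = 1 mm. Flip: y_m = 145.08 − y_svg.

**Shape 1** — `<rect>` rectangle, stroke `#008000` → engrave (S218, F3249). Machine vertices: (103.72,127.50) → (163.60,127.50) → (163.60,118.19) → (103.72,118.19) → (103.72,127.50). Closed: final G1 returns to the first vertex.

**Shape 2** — `<polygon>` regular polygon, stroke `#008000` → engrave (S218, F3249). Machine vertices: (139.11,54.56) → (136.37,60.89) → (140.48,66.43) → (147.33,65.64) → (150.07,59.31) → (145.96,53.77) → (139.11,54.56). Closed: final G1 returns to the first vertex.

**Shape 3** — `<path>` line segment, stroke `#008000` → engrave (S218, F3249). Machine vertices: (101.21,83.95) → (11.42,9.72). Open path.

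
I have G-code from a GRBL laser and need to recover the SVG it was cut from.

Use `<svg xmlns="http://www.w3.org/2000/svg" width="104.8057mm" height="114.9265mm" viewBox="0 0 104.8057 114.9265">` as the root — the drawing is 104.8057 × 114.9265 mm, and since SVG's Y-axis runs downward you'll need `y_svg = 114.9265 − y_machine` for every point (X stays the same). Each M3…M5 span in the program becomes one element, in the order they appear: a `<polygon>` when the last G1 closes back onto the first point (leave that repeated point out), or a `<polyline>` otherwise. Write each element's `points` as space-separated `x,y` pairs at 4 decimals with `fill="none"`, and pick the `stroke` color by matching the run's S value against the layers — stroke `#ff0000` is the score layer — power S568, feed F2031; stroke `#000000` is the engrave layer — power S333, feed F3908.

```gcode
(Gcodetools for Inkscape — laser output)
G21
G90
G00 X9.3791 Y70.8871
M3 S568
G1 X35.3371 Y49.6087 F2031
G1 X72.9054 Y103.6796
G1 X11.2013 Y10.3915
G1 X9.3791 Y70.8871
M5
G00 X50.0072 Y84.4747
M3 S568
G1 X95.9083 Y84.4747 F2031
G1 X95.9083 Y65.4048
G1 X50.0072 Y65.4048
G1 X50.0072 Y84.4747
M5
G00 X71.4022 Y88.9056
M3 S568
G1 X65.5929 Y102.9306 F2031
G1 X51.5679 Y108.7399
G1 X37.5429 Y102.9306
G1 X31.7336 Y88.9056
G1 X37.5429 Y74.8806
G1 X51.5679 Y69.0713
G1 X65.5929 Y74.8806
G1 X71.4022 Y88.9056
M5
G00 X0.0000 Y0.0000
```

y_svg = 114.9265 − y_m. Every run uses S568, so all elements get stroke `#ff0000` (score).

[1] closed run; points: 9.3791,44.0394 35.3371,65.3178 72.9054,11.2469 11.2013,104.5350

[2] closed run; points: 50.0072,30.4518 95.9083,30.4518 95.9083,49.5217 50.0072,49.5217

[3] closed run; points: 71.4022,26.0209 65.5929,11.9959 51.5679,6.1866 37.5429,11.9959 31.7336,26.0209 37.5429,40.0459 51.5679,45.8552 65.5929,40.0459

<svg xmlns="http://www.w3.org/2000/svg" width="104.8057mm" height="114.9265mm" viewBox="0 0 104.8057 114.9265">
  <polygon points="9.3791,44.0394 35.3371,65.3178 72.9054,11.2469 11.2013,104.5350" fill="none" stroke="#ff0000"/>
  <polygon points="50.0072,30.4518 95.9083,30.4518 95.9083,49.5217 50.0072,49.5217" fill="none" stroke="#ff0000"/>
  <polygon points="71.4022,26.0209 65.5929,11.9959 51.5679,6.1866 37.5429,11.9959 31.7336,26.0209 37.5429,40.0459 51.5679,45.8552 65.5929,40.0459" fill="none" stroke="#ff0000"/>
</svg>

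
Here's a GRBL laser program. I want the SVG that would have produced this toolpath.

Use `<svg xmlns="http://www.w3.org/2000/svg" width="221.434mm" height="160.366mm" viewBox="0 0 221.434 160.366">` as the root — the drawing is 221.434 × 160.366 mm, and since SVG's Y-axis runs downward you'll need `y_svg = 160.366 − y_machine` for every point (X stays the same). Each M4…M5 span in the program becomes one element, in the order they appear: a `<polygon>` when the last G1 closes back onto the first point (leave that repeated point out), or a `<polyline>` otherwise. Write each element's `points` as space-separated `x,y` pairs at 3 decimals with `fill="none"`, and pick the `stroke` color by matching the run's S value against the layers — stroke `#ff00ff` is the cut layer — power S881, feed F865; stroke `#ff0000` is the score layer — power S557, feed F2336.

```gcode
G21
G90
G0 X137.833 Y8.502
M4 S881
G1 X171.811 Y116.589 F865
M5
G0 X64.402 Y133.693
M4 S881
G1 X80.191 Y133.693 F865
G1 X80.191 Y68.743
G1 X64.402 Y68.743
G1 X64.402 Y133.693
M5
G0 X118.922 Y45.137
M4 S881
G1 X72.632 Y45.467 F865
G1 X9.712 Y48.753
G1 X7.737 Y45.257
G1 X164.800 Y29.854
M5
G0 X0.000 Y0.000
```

<svg xmlns="http://www.w3.org/2000/svg" width="221.434mm" height="160.366mm" viewBox="0 0 221.434 160.366">
  <polyline points="137.833,151.864 171.811,43.777" fill="none" stroke="#ff00ff"/>
  <polygon points="64.402,26.673 80.191,26.673 80.191,91.623 64.402,91.623" fill="none" stroke="#ff00ff"/>
  <polyline points="118.922,115.229 72.632,114.899 9.712,111.613 7.737,115.109 164.800,130.512" fill="none" stroke="#ff00ff"/>
</svg>

Machine Y-up, SVG Y-down with viewBox height 160.366, so y_svg = 160.366 − y_machine; X carries over. Every run uses S881, so all elements get stroke `#ff00ff` (cut).

Run 1: The run is open, so emit a `<polyline>` with points (Y-flipped): 137.833,151.864 171.811,43.777.

Run 2: The run returns to its start, so emit a `<polygon>` with points (Y-flipped): 64.402,26.673 80.191,26.673 80.191,91.623 64.402,91.623.

Run 3: The run is open, so emit a `<polyline>` with points (Y-flipped): 118.922,115.229 72.632,114.899 9.712,111.613 7.737,115.109 164.800,130.512.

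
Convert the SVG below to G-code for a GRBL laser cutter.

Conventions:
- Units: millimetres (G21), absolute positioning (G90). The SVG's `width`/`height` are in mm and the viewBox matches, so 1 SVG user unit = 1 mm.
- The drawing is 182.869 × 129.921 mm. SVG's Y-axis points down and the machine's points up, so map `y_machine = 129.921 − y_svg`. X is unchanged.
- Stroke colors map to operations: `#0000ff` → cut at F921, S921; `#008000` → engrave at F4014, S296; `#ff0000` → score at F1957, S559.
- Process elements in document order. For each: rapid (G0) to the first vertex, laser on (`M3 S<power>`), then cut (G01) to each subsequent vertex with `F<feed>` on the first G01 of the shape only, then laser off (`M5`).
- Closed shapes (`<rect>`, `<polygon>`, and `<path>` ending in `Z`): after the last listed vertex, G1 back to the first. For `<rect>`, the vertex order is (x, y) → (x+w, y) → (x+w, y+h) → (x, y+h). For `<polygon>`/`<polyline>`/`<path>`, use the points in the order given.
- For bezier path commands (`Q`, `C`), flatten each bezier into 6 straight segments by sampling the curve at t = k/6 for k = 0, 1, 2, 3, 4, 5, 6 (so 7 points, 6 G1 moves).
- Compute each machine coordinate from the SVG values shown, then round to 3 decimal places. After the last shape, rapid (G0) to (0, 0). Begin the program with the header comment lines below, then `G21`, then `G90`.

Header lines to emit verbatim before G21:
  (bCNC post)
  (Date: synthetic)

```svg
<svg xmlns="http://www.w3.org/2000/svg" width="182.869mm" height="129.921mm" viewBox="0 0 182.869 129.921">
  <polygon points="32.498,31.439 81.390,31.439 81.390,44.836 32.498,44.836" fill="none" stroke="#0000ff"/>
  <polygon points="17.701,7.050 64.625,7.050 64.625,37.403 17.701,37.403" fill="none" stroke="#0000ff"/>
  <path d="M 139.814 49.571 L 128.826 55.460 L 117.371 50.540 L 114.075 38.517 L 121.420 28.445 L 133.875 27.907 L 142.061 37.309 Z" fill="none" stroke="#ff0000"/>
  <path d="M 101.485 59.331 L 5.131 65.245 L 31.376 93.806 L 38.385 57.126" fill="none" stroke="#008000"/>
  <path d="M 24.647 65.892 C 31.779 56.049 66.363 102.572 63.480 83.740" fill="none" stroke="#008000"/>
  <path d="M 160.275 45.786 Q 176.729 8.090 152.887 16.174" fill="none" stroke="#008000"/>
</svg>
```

viewBox `0 0 182.869 129.921` with mm width/height → 1 unit = 1 mm. Flip: y_m = 129.921 − y_svg.

**Shape 1** — `<polygon>` rectangle, stroke `#0000ff` → cut (S921, F921). Machine vertices: (32.498,98.482) → (81.390,98.482) → (81.390,85.085) → (32.498,85.085) → (32.498,98.482). Closed: final G1 returns to the first vertex.

**Shape 2** — `<polygon>` rectangle, stroke `#0000ff` → cut (S921, F921). Machine vertices: (17.701,122.871) → (64.625,122.871) → (64.625,92.518) → (17.701,92.518) → (17.701,122.871). Closed: final G1 returns to the first vertex.

**Shape 3** — `<path>` regular polygon, stroke `#ff0000` → score (S559, F1957). Machine vertices: (139.814,80.350) → (128.826,74.461) → (117.371,79.381) → (114.075,91.404) → (121.420,101.476) → (133.875,102.014) → (142.061,92.612) → (139.814,80.350). Closed: final G1 returns to the first vertex.

**Shape 4** — `<path>` open polyline, stroke `#008000` → engrave (S296, F4014). Machine vertices: (101.485,70.590) → (5.131,64.676) → (31.376,36.115) → (38.385,72.795). Open path.

**Shape 5** — `<path>` cubic bezier, stroke `#008000` → engrave (S296, F4014). Control points (SVG): P0=(24.647,65.892), P1=(31.779,56.049), P2=(66.363,102.572), P3=(63.480,83.740); sampled at t=k/6. Machine vertices: (24.647,64.029) → (30.200,64.817) → (38.525,59.592) → (47.819,51.734) → (56.278,44.626) → (62.100,41.648) → (63.480,46.181). Open path.

**Shape 6** — `<path>` quadratic bezier, stroke `#008000` → engrave (S296, F4014). Control points (SVG): P0=(160.275,45.786), P1=(176.729,8.090), P2=(152.887,16.174); sampled at t=k/6. Machine vertices: (160.275,84.135) → (164.640,95.429) → (166.767,104.179) → (166.655,110.386) → (164.304,114.050) → (159.715,115.170) → (152.887,113.747). Open path.

(bCNC post)
(Date: synthetic)
G21
G90
G0 X32.498 Y98.482
M3 S921
G01 X81.390 Y98.482 F921
G01 X81.390 Y85.085
G01 X32.498 Y85.085
G01 X32.498 Y98.482
M5
G0 X17.701 Y122.871
M3 S921
G01 X64.625 Y122.871 F921
G01 X64.625 Y92.518
G01 X17.701 Y92.518
G01 X17.701 Y122.871
M5
G0 X139.814 Y80.350
M3 S559
G01 X128.826 Y74.461 F1957
G01 X117.371 Y79.381
G01 X114.075 Y91.404
G01 X121.420 Y101.476
G01 X133.875 Y102.014
G01 X142.061 Y92.612
G01 X139.814 Y80.350
M5
G0 X101.485 Y70.590
M3 S296
G01 X5.131 Y64.676 F4014
G01 X31.376 Y36.115
G01 X38.385 Y72.795
M5
G0 X24.647 Y64.029
M3 S296
G01 X30.200 Y64.817 F4014
G01 X38.525 Y59.592
G01 X47.819 Y51.734
G01 X56.278 Y44.626
G01 X62.100 Y41.648
G01 X63.480 Y46.181
M5
G0 X160.275 Y84.135
M3 S296
G01 X164.640 Y95.429 F4014
G01 X166.767 Y104.179
G01 X166.655 Y110.386
G01 X164.304 Y114.050
G01 X159.715 Y115.170
G01 X152.887 Y113.747
M5
G0 X0.000 Y0.000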